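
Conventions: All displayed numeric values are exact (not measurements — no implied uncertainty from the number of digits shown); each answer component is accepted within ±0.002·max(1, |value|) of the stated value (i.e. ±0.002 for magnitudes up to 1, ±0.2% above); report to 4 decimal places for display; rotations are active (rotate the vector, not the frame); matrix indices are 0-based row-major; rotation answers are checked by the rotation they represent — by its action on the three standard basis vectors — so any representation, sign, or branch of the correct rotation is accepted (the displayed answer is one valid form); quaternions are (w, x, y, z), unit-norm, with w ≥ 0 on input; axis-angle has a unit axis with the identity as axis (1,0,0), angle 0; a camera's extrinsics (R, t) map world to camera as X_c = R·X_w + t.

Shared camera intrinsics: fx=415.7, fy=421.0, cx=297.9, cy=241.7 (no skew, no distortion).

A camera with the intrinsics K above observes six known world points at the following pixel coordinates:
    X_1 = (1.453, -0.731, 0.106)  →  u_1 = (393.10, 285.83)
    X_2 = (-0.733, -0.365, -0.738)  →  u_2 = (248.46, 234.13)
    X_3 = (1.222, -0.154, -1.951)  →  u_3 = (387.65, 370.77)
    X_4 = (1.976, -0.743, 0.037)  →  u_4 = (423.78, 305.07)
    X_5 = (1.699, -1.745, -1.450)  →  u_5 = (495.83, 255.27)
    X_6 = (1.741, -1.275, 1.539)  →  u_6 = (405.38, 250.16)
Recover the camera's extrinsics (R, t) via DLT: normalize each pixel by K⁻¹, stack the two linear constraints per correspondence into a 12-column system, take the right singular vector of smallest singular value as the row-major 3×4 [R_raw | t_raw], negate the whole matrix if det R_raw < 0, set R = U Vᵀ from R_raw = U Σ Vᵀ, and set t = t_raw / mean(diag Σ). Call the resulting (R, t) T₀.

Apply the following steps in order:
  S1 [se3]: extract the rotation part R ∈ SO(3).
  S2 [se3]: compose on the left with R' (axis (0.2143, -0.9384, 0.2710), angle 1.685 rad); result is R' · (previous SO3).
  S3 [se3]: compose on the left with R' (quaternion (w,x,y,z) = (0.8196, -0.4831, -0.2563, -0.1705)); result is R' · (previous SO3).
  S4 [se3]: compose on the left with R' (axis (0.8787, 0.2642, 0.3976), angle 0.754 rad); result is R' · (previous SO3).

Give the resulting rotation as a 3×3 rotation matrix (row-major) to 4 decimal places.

rotation (matrix) = ((-0.5077, -0.1293, -0.8518), (0.7415, 0.4377, -0.5085), (0.4386, -0.8898, -0.1264))

source (pnp_recover): camera pose = R=[0.8433 -0.5374 0.0029; 0.5327 0.8351 -0.1373; 0.0713 0.1173 0.9905], t=(-0.1998, 0.5000, 6.0707)
after S1 (rot_of_se3): [0.8433 -0.5374 0.0029; 0.5327 0.8351 -0.1373; 0.0713 0.1173 0.9905]
after S2 (compose_so3): [-0.3776 -0.4800 -0.7919; 0.4646 0.6416 -0.6104; 0.8010 -0.5983 -0.0193]
after S3 (compose_so3): [-0.2657 0.1021 -0.9586; 0.9371 -0.2061 -0.2817; -0.2263 -0.9732 -0.0409]
after S4 (compose_so3): [-0.5077 -0.1293 -0.8518; 0.7415 0.4377 -0.5085; 0.4386 -0.8898 -0.1264]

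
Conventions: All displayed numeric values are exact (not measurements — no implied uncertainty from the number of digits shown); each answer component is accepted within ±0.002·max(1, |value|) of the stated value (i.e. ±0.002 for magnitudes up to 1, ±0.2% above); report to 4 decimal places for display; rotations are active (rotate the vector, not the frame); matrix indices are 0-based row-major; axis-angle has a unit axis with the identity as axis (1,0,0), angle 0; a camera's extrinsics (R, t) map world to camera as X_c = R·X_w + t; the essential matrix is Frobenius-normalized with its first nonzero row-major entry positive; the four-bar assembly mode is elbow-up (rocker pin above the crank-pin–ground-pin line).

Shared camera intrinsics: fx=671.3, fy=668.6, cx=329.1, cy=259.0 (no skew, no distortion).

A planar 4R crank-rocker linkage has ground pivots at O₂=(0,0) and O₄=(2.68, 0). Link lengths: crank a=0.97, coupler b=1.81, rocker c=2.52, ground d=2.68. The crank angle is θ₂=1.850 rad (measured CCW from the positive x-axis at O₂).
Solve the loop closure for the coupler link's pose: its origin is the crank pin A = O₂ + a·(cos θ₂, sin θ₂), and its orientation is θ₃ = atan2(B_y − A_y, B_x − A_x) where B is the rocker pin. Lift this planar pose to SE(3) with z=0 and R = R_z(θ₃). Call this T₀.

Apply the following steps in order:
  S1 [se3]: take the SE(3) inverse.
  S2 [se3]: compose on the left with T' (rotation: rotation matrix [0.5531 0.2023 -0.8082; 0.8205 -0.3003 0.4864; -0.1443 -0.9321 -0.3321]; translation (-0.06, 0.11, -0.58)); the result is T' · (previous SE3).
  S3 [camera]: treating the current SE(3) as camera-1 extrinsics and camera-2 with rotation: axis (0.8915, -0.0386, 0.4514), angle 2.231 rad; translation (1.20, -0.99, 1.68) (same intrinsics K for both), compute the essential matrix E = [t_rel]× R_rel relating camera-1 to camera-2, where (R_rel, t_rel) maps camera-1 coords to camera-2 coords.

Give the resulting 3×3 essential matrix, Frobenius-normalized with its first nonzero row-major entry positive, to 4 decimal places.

source (fourbar_fk): coupler pose = R=[0.7981 -0.6025 0.0000; 0.6025 0.7981 0.0000; 0.0000 0.0000 1.0000], t=(-0.2673, 0.9324, 0.0000)
after S1 (invert_se3): R=[0.7981 0.6025 0.0000; -0.6025 0.7981 0.0000; 0.0000 0.0000 1.0000], t=(-0.3484, -0.9053, 0.0000)
after S2 (compose_se3): R=[0.3196 0.4947 -0.8082; 0.8358 0.2547 0.4864; 0.4464 -0.8309 -0.3321], t=(-0.4359, 0.0960, 0.3141)
after S3 (essential): [0.4742 0.0360 0.4711; 0.4675 -0.3088 -0.2945; 0.0666 -0.1787 -0.3389]

matrix = [0.4742 0.0360 0.4711; 0.4675 -0.3088 -0.2945; 0.0666 -0.1787 -0.3389]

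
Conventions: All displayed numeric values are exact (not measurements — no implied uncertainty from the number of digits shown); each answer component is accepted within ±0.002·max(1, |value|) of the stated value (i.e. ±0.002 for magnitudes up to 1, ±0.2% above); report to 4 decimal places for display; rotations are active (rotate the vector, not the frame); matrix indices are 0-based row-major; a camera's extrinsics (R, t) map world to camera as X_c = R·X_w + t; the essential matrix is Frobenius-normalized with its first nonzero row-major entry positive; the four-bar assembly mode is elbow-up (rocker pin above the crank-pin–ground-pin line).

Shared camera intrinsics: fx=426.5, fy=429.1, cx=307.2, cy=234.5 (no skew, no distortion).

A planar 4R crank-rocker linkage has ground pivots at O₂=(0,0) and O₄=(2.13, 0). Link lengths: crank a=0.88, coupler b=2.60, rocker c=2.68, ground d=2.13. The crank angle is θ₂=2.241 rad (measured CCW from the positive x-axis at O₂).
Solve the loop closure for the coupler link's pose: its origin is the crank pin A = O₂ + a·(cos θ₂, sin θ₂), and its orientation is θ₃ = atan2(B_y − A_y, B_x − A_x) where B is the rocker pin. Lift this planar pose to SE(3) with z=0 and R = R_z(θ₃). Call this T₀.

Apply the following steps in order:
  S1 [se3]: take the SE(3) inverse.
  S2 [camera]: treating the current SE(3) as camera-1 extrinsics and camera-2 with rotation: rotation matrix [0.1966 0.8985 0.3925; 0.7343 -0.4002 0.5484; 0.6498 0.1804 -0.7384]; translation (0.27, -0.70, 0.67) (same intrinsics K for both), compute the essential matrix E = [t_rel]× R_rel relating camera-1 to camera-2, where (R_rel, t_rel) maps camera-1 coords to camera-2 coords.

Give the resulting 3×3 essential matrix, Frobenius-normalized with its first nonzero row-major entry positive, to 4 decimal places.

matrix = [0.3900 -0.3510 -0.3339; 0.0497 -0.2058 -0.3226; -0.5385 -0.0203 -0.4171]

source (fourbar_fk): coupler pose = R=[0.7020 -0.7121 0.0000; 0.7121 0.7020 0.0000; 0.0000 0.0000 1.0000], t=(-0.5466, 0.6897, 0.0000)
after S1 (invert_se3): R=[0.7020 0.7121 0.0000; -0.7121 0.7020 -0.0000; 0.0000 0.0000 1.0000], t=(-0.1074, -0.8734, 0.0000)
after S2 (essential): [0.3900 -0.3510 -0.3339; 0.0497 -0.2058 -0.3226; -0.5385 -0.0203 -0.4171]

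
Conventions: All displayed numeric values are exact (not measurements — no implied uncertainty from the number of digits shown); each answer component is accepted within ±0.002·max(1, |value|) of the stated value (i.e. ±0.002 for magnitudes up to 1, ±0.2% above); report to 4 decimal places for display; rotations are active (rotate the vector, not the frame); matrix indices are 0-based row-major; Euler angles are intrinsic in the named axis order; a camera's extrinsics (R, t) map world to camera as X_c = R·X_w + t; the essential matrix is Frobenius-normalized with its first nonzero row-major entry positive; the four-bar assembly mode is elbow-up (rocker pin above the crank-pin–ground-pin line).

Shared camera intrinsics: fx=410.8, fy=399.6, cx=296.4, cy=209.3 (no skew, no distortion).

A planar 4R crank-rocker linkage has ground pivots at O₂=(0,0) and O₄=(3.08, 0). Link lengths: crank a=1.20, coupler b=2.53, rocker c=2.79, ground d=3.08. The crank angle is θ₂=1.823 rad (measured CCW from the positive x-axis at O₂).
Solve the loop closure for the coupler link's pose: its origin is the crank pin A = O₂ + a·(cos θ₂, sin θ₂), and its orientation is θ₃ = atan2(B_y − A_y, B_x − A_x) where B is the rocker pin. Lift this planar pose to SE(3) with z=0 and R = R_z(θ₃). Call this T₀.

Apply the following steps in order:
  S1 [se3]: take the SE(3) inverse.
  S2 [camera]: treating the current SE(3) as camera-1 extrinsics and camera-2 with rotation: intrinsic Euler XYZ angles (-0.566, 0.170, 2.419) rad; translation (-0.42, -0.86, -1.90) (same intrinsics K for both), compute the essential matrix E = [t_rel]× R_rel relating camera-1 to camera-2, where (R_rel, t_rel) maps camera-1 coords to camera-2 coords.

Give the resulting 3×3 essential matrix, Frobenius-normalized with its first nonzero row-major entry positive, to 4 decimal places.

matrix = [0.0587 -0.5983 -0.2327; 0.3846 0.2217 0.1776; -0.5727 0.1538 -0.0655]

source (fourbar_fk): coupler pose = R=[0.8481 -0.5298 0.0000; 0.5298 0.8481 0.0000; 0.0000 0.0000 1.0000], t=(-0.2994, 1.1620, 0.0000)
after S1 (invert_se3): R=[0.8481 0.5298 0.0000; -0.5298 0.8481 0.0000; 0.0000 0.0000 1.0000], t=(-0.3617, -1.1442, 0.0000)
after S2 (essential): [0.0587 -0.5983 -0.2327; 0.3846 0.2217 0.1776; -0.5727 0.1538 -0.0655]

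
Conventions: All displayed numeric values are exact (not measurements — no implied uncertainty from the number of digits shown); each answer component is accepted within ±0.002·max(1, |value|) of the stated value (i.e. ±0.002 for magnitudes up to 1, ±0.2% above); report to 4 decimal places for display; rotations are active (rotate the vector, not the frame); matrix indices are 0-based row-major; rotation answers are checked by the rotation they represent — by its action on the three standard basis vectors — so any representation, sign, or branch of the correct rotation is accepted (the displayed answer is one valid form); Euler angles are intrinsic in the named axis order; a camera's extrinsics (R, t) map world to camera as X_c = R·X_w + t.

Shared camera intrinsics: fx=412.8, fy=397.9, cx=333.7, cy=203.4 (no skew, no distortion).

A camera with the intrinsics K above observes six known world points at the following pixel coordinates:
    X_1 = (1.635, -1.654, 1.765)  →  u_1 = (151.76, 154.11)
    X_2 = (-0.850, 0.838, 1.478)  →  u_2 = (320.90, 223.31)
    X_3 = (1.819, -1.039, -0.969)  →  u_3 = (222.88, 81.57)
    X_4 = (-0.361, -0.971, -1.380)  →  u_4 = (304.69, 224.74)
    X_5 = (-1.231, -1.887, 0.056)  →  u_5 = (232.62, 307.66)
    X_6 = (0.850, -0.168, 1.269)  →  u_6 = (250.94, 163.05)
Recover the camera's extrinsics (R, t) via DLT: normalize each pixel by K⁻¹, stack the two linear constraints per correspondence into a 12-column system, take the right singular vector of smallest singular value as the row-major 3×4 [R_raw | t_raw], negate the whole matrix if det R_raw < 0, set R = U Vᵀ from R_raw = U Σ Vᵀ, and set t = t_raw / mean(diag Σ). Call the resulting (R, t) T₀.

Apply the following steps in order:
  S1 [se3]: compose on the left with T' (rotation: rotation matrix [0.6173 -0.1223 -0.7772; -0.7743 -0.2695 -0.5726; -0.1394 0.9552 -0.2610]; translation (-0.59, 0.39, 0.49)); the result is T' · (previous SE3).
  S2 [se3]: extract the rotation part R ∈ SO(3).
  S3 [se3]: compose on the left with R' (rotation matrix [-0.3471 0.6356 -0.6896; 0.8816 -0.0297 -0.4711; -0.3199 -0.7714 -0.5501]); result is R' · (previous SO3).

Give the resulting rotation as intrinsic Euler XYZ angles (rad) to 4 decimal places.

source (pnp_recover): camera pose = R=[-0.3732 0.7709 -0.5162; -0.9233 -0.3632 0.1250; -0.0912 0.5232 0.8473], t=(-0.4700, -0.2300, 6.9299)
after S1 (compose_se3): R=[-0.0466 0.1136 -0.9924; 0.5899 -0.7986 -0.1191; -0.8061 -0.5910 -0.0298], t=(-6.2377, -3.1521, -1.4730)
after S2 (rot_of_se3): [-0.0466 0.1136 -0.9924; 0.5899 -0.7986 -0.1191; -0.8061 -0.5910 -0.0298]
after S3 (compose_so3): [0.9470 -0.1395 0.2893; 0.3212 0.4023 -0.8573; 0.0032 0.9048 0.4258]

rotation (euler_xyz) = (1.1098, 0.2935, 0.1462)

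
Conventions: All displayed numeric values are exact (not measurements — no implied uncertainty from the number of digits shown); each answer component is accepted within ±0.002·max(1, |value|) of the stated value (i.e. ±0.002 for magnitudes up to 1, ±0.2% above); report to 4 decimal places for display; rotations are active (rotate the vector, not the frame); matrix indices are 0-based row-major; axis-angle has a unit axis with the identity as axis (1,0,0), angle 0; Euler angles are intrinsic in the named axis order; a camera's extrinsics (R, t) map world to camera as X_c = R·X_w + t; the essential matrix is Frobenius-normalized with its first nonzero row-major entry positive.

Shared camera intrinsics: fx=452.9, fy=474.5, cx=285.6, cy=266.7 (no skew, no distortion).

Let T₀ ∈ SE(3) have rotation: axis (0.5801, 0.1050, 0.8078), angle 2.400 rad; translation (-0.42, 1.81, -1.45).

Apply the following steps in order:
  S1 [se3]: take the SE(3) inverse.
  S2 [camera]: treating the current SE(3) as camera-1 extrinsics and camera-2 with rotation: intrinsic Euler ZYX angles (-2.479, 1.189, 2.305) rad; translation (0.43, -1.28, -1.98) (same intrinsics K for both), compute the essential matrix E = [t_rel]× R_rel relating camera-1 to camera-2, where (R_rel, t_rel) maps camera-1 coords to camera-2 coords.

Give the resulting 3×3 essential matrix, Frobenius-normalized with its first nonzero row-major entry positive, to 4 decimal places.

after S1 (invert_se3): R=[-0.1528 0.6514 0.7432; -0.4397 -0.7183 0.5391; 0.8850 -0.2444 0.3962], t=(-0.1655, 1.8972, 1.3886)
after S2 (essential): [0.0687 0.0555 0.6292; 0.1443 -0.1305 -0.3042; -0.5911 0.3367 -0.0562]

matrix = [0.0687 0.0555 0.6292; 0.1443 -0.1305 -0.3042; -0.5911 0.3367 -0.0562]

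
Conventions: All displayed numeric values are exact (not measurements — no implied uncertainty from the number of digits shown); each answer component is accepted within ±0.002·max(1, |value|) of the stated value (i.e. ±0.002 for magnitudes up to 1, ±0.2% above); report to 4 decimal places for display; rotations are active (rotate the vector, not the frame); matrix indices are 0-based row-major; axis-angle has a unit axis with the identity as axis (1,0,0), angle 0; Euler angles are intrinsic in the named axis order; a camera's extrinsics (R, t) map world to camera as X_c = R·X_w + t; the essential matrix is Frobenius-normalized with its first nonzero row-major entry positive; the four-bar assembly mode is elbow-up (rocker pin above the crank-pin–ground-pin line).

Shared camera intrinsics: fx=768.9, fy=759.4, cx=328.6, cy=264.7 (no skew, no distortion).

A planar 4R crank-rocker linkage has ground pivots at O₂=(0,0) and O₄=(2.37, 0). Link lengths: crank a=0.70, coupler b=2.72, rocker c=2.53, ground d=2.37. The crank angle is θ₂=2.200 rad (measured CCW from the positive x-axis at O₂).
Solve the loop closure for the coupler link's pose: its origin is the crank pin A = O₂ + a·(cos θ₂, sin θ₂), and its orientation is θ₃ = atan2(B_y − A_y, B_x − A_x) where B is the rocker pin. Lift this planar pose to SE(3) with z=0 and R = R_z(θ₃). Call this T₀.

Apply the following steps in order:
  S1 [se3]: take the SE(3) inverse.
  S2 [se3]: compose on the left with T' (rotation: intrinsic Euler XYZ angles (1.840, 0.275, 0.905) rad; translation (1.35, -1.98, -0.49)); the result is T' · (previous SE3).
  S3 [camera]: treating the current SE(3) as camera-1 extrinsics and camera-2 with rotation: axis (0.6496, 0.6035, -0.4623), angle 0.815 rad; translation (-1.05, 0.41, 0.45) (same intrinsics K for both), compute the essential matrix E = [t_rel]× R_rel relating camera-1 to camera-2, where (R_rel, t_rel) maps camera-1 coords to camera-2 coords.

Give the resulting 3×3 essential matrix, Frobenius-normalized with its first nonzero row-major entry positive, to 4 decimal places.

matrix = [0.2203 0.4376 -0.0987; 0.2517 0.4406 0.0225; 0.1541 -0.0244 0.6840]

source (fourbar_fk): coupler pose = R=[0.7362 -0.6768 0.0000; 0.6768 0.7362 0.0000; 0.0000 0.0000 1.0000], t=(-0.4120, 0.5659, 0.0000)
after S1 (invert_se3): R=[0.7362 0.6768 0.0000; -0.6768 0.7362 0.0000; 0.0000 0.0000 1.0000], t=(-0.0798, -0.6954, 0.0000)
after S2 (compose_se3): R=[0.9499 -0.1548 0.2715; 0.2156 -0.3046 -0.9278; 0.2264 0.9398 -0.2560], t=(1.8289, -1.7188, -0.9286)
after S3 (essential): [0.2203 0.4376 -0.0987; 0.2517 0.4406 0.0225; 0.1541 -0.0244 0.6840]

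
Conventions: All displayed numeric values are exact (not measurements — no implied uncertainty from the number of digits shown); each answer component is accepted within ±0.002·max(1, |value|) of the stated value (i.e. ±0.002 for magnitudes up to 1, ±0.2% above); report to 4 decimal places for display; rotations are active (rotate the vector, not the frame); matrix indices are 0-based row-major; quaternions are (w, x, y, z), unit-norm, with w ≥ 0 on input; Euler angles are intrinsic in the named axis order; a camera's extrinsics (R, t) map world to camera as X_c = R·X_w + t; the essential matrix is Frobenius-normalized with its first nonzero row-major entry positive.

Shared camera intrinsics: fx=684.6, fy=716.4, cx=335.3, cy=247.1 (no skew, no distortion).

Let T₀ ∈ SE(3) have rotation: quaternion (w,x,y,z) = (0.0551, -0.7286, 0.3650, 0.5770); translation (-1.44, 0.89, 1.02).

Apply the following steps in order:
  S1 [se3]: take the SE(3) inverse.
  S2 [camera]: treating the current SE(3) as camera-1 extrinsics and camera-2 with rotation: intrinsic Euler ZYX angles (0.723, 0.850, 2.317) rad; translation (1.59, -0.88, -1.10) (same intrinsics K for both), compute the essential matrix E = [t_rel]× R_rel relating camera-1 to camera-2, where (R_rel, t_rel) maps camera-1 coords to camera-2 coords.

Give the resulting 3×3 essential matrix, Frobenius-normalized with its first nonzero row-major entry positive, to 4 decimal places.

matrix = [0.0592 -0.0291 0.5787; 0.0422 -0.0321 0.3976; -0.0838 0.7002 0.0508]

after S1 (invert_se3): R=[0.0677 -0.4683 -0.8810; -0.5954 -0.7275 0.3409; -0.8005 0.5015 -0.3281], t=(1.4129, -0.5577, -1.2644)
after S2 (essential): [0.0592 -0.0291 0.5787; 0.0422 -0.0321 0.3976; -0.0838 0.7002 0.0508]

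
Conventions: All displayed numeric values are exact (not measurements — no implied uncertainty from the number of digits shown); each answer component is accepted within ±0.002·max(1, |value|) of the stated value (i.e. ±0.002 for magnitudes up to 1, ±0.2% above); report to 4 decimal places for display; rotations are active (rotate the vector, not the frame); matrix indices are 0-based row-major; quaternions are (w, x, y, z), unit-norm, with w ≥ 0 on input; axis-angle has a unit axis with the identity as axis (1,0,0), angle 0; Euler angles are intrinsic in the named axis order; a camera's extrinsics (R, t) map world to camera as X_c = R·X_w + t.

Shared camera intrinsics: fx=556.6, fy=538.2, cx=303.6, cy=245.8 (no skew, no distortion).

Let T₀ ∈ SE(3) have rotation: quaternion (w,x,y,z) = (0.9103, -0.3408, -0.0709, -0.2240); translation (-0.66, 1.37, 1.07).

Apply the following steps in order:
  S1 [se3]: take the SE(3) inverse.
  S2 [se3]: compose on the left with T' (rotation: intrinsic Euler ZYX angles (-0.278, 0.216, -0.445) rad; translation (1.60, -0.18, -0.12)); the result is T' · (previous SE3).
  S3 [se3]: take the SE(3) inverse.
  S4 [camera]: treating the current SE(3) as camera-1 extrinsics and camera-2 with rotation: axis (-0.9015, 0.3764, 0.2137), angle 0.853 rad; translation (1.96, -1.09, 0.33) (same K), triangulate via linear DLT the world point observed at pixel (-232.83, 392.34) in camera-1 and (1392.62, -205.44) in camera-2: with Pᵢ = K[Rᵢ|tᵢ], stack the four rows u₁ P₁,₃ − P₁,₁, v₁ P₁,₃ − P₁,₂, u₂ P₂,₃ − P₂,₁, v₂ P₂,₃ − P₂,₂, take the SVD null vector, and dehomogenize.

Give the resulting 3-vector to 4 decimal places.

after S1 (invert_se3): R=[0.8896 -0.3595 0.2818; 0.4561 0.6674 -0.5887; 0.0236 0.6522 0.7577], t=(0.7782, 0.0167, -1.6887)
after S2 (compose_se3): R=[0.9153 -0.0332 0.4015; 0.1775 0.9278 -0.3280; -0.3616 0.3715 0.8551], t=(1.8199, -0.9830, -1.7826)
after S3 (invert_se3): R=[0.9153 0.1775 -0.3616; -0.0332 0.9278 0.3715; 0.4015 -0.3280 0.8551], t=(-2.1359, 1.6347, 0.4712)
after S4 (triangulate): (0.7825, -1.5052, 0.9820)

result = (0.7825, -1.5052, 0.9820)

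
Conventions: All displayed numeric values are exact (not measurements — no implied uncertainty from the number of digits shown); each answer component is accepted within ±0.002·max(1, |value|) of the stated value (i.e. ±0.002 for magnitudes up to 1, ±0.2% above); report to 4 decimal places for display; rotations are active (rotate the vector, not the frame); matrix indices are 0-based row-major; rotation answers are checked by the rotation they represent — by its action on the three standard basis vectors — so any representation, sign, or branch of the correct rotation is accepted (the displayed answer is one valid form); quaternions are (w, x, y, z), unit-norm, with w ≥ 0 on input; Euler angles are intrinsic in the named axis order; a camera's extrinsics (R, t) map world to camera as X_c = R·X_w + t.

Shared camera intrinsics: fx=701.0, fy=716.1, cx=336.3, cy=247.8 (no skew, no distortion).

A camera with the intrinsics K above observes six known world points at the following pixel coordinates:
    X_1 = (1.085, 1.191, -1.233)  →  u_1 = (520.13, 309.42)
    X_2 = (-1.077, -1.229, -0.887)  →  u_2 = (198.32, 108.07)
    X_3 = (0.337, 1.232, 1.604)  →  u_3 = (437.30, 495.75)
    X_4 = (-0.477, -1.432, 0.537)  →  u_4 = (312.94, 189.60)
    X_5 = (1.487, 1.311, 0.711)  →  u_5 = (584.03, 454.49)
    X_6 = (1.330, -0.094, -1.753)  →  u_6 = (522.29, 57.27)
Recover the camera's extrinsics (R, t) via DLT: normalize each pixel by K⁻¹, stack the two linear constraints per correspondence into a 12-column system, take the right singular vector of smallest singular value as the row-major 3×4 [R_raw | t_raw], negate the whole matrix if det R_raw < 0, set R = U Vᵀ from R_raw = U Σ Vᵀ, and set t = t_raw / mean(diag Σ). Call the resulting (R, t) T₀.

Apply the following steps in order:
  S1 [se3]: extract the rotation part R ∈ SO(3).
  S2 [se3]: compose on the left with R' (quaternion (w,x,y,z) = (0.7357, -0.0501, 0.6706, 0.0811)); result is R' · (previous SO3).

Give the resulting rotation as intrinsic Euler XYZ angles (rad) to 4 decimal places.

source (pnp_recover): camera pose = R=[0.9745 0.0237 0.2230; -0.1502 0.8074 0.5706; -0.1665 -0.5896 0.7903], t=(0.1500, 0.2200, 5.5196)
after S1 (rot_of_se3): [0.9745 0.0237 0.2230; -0.1502 0.8074 0.5706; -0.1665 -0.5896 0.7903]
after S2 (compose_so3): [-0.0497 -0.7255 0.6865; -0.1270 0.6863 0.7161; -0.9907 -0.0516 -0.1263]

rotation (euler_xyz) = (-1.7453, 0.7566, 1.6392)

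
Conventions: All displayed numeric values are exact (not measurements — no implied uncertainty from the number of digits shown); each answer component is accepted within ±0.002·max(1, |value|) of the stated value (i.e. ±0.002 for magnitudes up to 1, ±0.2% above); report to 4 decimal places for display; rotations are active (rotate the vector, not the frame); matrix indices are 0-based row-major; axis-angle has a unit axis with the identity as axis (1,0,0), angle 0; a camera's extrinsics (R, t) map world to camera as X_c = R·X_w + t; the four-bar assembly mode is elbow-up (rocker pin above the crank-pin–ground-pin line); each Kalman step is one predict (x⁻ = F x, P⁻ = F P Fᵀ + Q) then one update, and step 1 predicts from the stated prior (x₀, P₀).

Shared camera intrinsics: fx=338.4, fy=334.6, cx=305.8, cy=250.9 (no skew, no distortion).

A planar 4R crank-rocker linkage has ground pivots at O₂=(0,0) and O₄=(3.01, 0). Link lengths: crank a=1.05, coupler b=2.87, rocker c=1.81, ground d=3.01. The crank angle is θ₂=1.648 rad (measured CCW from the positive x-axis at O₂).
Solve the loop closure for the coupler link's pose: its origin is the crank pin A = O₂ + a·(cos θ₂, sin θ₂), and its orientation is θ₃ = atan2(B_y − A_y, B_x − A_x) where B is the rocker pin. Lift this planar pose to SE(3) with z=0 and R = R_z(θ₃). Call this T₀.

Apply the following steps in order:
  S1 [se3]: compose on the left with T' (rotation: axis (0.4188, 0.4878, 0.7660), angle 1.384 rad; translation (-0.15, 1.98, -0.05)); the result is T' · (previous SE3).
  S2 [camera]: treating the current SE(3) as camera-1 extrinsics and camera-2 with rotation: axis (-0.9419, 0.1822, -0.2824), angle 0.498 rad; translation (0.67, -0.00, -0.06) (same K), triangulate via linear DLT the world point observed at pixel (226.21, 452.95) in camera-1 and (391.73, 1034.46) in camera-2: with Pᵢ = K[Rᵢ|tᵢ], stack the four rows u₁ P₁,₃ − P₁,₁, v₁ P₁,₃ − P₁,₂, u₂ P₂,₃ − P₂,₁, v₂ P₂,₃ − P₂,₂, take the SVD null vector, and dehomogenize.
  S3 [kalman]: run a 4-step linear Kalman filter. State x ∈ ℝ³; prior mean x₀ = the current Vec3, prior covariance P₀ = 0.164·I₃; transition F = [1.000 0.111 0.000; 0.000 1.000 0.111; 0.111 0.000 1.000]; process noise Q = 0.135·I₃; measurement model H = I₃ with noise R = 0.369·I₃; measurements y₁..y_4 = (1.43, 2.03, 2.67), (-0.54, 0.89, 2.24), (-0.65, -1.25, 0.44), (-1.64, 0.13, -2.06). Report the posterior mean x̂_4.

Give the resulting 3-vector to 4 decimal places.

result = (-0.9593, 0.1968, -0.2895)

source (fourbar_fk): coupler pose = R=[0.9666 -0.2562 0.0000; 0.2562 0.9666 0.0000; 0.0000 0.0000 1.0000], t=(-0.0810, 1.0469, 0.0000)
after S1 (compose_se3): R=[0.1673 -0.6509 0.7405; 0.9855 0.1313 -0.1072; -0.0274 0.7477 0.6634], t=(-0.7904, 2.3028, 0.7170)
after S2 (triangulate): (-0.7893, 1.1111, 1.4238)
after S3 (kf_track): (-0.9593, 0.1968, -0.2895)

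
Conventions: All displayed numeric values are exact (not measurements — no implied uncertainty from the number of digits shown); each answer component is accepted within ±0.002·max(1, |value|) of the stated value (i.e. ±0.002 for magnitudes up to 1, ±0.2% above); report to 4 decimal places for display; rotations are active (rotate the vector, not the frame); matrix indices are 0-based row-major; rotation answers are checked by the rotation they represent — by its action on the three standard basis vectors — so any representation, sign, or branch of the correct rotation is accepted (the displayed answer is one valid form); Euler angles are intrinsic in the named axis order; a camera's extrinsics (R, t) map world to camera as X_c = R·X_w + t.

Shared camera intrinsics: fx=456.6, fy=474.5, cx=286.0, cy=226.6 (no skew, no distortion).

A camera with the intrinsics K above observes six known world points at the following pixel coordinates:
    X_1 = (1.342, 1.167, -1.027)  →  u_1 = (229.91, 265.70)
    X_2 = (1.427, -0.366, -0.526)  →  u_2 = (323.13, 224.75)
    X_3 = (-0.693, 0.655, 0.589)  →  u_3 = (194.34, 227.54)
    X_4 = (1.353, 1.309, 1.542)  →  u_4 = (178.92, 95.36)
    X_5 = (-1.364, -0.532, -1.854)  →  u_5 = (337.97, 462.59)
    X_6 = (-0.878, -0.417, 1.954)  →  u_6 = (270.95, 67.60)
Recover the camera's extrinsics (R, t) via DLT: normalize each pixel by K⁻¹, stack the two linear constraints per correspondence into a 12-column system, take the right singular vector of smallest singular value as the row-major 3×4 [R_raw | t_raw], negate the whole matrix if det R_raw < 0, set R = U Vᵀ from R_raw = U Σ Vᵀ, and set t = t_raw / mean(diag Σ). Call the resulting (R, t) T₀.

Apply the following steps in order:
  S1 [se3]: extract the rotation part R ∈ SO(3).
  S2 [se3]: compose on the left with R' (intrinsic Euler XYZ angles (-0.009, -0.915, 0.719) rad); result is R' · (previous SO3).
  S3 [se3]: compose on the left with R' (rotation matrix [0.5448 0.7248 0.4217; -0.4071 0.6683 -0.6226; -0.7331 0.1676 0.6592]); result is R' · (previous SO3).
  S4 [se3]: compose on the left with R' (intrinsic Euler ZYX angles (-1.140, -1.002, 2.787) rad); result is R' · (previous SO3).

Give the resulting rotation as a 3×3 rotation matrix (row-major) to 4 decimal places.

source (pnp_recover): camera pose = R=[0.1363 -0.9772 -0.1625; -0.4441 0.0864 -0.8918; 0.8856 0.1937 -0.4222], t=(-0.0900, 0.1700, 5.3200)
after S1 (rot_of_se3): [0.1363 -0.9772 -0.1625; -0.4441 0.0864 -0.8918; 0.8856 0.1937 -0.4222]
after S2 (compose_so3): [-0.4610 -0.6366 0.6182; -0.2367 -0.5832 -0.7771; 0.8552 -0.5046 0.1182]
after S3 (compose_so3): [-0.0621 -0.9823 -0.1766; -0.5030 0.1836 -0.8446; 0.8620 0.0364 -0.5055]
after S4 (compose_so3): [0.4886 -0.3993 0.7758; -0.6502 0.4263 0.6289; -0.5818 -0.8117 -0.0514]

rotation (matrix) = ((0.4886, -0.3993, 0.7758), (-0.6502, 0.4263, 0.6289), (-0.5818, -0.8117, -0.0514))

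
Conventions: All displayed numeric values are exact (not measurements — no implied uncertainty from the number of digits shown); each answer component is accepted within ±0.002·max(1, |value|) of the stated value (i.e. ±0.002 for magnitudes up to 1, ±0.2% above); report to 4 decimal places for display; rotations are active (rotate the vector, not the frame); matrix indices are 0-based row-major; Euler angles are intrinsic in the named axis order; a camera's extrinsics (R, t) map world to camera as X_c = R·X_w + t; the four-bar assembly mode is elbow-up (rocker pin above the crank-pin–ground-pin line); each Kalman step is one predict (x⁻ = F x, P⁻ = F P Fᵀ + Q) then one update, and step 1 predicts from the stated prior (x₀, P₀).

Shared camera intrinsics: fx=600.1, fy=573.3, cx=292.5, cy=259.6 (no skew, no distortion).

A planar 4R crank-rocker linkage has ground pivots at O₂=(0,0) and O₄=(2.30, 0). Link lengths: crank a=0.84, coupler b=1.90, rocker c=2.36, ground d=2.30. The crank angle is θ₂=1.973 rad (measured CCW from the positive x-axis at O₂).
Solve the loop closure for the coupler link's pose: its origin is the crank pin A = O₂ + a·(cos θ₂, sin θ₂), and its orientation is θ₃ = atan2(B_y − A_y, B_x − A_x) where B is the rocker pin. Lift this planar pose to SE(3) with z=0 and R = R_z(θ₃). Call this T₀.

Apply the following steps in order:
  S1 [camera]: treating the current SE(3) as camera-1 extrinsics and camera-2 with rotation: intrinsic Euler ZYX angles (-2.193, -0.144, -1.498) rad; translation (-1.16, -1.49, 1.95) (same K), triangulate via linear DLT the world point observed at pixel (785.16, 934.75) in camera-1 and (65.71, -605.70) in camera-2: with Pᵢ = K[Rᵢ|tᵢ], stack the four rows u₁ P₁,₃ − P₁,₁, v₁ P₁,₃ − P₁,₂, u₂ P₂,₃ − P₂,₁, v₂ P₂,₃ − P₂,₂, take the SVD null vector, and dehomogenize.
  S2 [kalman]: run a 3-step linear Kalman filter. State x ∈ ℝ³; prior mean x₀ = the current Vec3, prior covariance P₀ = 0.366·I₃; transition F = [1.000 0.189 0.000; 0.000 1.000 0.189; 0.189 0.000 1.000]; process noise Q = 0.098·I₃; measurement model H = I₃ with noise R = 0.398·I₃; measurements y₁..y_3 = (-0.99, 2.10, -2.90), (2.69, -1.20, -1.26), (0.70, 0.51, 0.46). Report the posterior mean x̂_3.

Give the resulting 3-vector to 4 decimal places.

result = (1.1367, 0.1067, -0.1922)

source (fourbar_fk): coupler pose = R=[0.7499 -0.6615 0.0000; 0.6615 0.7499 0.0000; 0.0000 0.0000 1.0000], t=(-0.3288, 0.7730, 0.0000)
after S1 (triangulate): (1.9456, -0.2582, 1.5848)
after S2 (kf_track): (1.1367, 0.1067, -0.1922)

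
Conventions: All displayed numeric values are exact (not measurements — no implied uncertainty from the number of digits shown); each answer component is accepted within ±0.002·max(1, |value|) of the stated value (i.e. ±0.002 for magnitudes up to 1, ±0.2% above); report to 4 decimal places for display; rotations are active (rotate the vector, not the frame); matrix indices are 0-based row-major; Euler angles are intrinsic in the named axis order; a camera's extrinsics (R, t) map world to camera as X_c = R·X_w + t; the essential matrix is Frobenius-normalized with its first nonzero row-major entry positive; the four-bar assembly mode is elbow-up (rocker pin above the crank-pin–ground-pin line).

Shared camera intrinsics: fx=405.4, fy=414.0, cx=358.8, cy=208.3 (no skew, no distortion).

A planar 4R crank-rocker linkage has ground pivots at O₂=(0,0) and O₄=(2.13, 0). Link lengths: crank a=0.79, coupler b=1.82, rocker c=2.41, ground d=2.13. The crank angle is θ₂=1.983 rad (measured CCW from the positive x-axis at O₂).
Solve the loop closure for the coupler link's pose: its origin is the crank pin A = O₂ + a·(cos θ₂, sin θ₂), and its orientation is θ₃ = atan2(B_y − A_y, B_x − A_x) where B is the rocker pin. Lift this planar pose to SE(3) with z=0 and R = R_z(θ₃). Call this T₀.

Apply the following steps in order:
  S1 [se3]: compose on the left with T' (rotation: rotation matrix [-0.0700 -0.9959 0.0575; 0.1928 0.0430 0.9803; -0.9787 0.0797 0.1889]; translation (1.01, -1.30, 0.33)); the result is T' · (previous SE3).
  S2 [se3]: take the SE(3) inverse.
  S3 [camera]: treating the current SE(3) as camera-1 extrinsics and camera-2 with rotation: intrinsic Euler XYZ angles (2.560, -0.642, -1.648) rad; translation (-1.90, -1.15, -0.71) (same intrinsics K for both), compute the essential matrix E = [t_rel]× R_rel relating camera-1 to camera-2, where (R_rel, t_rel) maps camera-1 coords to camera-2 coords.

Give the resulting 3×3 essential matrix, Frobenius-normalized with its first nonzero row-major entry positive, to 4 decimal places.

matrix = [0.1746 0.0785 -0.0788; -0.4162 0.0355 0.5456; -0.3966 -0.4821 -0.3087]

source (fourbar_fk): coupler pose = R=[0.6703 -0.7421 0.0000; 0.7421 0.6703 0.0000; 0.0000 0.0000 1.0000], t=(-0.3165, 0.7238, 0.0000)
after S1 (compose_se3): R=[-0.7860 -0.6156 0.0575; 0.1611 -0.1142 0.9803; -0.5969 0.7798 0.1890], t=(0.3113, -1.3299, 0.6975)
after S2 (invert_se3): R=[-0.7860 0.1611 -0.5969; -0.6156 -0.1142 0.7798; 0.0575 0.9803 0.1890], t=(0.8753, -0.5041, 1.1540)
after S3 (essential): [0.1746 0.0785 -0.0788; -0.4162 0.0355 0.5456; -0.3966 -0.4821 -0.3087]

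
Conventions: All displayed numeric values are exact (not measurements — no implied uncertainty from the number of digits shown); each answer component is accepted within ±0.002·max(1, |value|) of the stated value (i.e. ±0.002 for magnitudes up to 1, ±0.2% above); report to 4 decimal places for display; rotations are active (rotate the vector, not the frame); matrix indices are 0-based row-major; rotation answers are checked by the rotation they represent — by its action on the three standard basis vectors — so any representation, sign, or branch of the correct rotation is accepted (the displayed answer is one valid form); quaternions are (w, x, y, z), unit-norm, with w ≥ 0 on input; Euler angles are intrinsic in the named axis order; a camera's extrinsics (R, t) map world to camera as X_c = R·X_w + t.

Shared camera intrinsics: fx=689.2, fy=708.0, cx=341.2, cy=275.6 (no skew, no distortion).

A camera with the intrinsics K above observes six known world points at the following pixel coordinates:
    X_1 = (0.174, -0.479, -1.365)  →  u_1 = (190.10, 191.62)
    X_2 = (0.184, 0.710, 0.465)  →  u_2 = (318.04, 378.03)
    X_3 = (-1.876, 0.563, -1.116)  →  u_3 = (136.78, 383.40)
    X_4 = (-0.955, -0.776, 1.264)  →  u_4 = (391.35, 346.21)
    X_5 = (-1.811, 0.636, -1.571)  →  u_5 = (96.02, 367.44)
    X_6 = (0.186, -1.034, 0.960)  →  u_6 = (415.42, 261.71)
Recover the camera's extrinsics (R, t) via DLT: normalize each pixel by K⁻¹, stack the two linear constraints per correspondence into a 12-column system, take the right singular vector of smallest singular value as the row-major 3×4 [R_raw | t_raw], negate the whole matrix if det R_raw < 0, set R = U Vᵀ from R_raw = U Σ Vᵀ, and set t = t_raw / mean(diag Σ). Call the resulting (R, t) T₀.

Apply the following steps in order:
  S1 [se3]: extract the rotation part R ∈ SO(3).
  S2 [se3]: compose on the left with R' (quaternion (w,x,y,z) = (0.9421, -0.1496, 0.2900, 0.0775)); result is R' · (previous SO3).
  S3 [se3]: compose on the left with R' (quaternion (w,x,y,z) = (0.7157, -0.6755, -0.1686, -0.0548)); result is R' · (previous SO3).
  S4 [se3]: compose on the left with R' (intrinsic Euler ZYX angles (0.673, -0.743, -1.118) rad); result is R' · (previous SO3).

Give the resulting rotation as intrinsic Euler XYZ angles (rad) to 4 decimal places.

source (pnp_recover): camera pose = R=[0.3398 -0.3091 0.8883; -0.5369 0.7117 0.4530; -0.7722 -0.6308 0.0759], t=(-0.4597, 0.2597, 6.6150)
after S1 (rot_of_se3): [0.3398 -0.3091 0.8883; -0.5369 0.7117 0.4530; -0.7722 -0.6308 0.0759]
after S2 (compose_so3): [-0.0005 -0.7491 0.6625; -0.7386 0.4468 0.5047; -0.6741 -0.4891 -0.5535]
after S3 (compose_so3): [-0.1139 -0.4833 0.8680; -0.7244 -0.5575 -0.4055; 0.6799 -0.6750 -0.2867]
after S4 (compose_so3): [-0.7510 0.1430 0.6446; -0.2222 -0.9741 -0.0427; 0.6218 -0.1753 0.7634]

rotation (euler_xyz) = (0.0559, 0.7005, -2.9534)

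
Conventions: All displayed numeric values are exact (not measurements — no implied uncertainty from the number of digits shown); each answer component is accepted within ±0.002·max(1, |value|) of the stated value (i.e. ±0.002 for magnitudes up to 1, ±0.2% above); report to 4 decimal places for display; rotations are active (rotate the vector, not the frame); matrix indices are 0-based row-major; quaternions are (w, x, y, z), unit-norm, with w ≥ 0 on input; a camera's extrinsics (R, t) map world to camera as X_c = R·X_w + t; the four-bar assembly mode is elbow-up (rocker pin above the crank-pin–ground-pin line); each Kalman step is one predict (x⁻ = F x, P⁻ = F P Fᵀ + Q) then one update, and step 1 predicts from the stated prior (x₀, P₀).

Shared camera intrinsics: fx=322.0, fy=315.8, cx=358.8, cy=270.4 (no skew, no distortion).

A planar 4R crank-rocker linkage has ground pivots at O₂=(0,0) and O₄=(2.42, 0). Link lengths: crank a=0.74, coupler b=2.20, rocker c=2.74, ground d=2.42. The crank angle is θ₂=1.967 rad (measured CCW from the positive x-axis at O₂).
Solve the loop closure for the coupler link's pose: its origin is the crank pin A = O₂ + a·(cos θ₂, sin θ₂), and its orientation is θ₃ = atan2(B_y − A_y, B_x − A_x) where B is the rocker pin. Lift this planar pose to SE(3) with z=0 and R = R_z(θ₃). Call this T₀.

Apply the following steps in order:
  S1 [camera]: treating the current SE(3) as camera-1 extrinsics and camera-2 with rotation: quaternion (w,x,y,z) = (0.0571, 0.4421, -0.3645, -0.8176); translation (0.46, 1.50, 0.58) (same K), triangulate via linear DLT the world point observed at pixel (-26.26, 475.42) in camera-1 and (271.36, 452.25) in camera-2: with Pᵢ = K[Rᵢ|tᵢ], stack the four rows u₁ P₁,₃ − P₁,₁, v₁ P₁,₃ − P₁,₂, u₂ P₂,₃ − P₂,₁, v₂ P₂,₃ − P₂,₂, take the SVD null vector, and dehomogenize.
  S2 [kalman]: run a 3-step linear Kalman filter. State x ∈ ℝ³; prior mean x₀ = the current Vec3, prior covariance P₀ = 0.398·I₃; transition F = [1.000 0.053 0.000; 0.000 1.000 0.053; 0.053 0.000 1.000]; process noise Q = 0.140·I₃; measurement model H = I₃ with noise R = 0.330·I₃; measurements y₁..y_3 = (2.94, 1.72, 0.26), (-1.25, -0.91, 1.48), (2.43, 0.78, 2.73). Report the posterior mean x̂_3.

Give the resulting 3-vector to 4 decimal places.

result = (1.2787, 0.6426, 1.9396)

source (fourbar_fk): coupler pose = R=[0.6266 -0.7793 0.0000; 0.7793 0.6266 0.0000; 0.0000 0.0000 1.0000], t=(-0.2856, 0.6827, 0.0000)
after S1 (triangulate): (-0.7640, 1.6099, 1.6883)
after S2 (kf_track): (1.2787, 0.6426, 1.9396)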